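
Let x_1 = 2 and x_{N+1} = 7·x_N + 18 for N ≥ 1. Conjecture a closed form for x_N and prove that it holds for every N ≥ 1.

Computing the first terms: x_1 = 2, x_2 = 32, x_3 = 242. This suggests x_N = 5·7^(N - 1) - 3.
For the base case N = 1: the formula gives 2 = 2 = x_1.
Inductive step: suppose the statement holds for some m ≥ 1, so x_m = 5·7^(m - 1) - 3.
Then x_{m+1} = 7·x_m + 18 = 7·(5·7^(m - 1) - 3) + 18 = 5·7^m - 3 = 5·7^((m+1) - 1) - 3,
which is the claimed formula at N = m+1.
By the principle of mathematical induction, the result holds for all N ≥ 1.

x_N = 5·7^(N - 1) - 3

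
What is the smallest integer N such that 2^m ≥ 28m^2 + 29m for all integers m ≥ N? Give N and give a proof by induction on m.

N = 13

At m = 12: 4096 < 4380, so the inequality fails and N ≥ 13. We prove 2^m ≥ 28m^2 + 29m for all m ≥ 13.
For the base case m = 13: 2^m = 8192 and 28m^2 + 29m = 5109, so 8192 ≥ 5109.
Suppose the result is true for m = k, so 2^k ≥ 28k^2 + 29k.
Then 2^(k + 1) = 2·(2^k) ≥ 2·(28k^2 + 29k).
Also, for k ≥ 13 we have 2·(28k^2 + 29k) ≥ 28(k+1)^2 + 29(k+1), since 2·(28k^2 + 29k) − (28(k+1)^2 + 29(k+1)) = 28k^2 - 27k - 57, which is nonnegative for all k ≥ 13.
Combining, 2^(k + 1) ≥ 28(k+1)^2 + 29(k+1).
This completes the induction.
Hence the smallest such N is 13.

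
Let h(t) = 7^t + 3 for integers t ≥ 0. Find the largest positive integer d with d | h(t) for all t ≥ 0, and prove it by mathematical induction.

d = 2

Computing the first values: h(0) = 4 and h(1) = 10; gcd(4, 10) = 2, so d ≤ 2.
We prove 2 | 7^t + 3 for all t ≥ 0 by induction on t.
When t = 0: h(0) = 4 = 2·(2), so 2 | h(0).
For the inductive step, assume it holds for an arbitrary p ≥ 0, i.e. 2 | h(p). Then
h(p+1) = 7^(p+1) + 3 = 7·(7^p + 3) - 18 = 7·h(p) - 18. The first term is divisible by 2 by the inductive hypothesis, and -18 is divisible by 2. Hence 2 | h(p+1).
Hence, by induction on t, the claim holds for every t ≥ 0.
Therefore the largest such d is 2.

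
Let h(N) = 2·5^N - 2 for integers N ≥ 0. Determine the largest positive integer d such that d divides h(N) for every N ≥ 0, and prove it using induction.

Computing the first values: h(0) = 0 and h(1) = 8; gcd(0, 8) = 8, so d ≤ 8.
We prove 8 | 2·5^N - 2 for all N ≥ 0 by induction on N.
Base step (N = 0): h(0) = 0 = 8·(0), so 8 | h(0).
Suppose the result is true for N = i, i.e. 8 | h(i). Then
h(i+1) = 2·5^(i+1) - 2 = 5·(2·5^i - 2) + 8 = 5·h(i) + 8. The first term is divisible by 8 by the inductive hypothesis, and 8 is divisible by 8. Hence 8 | h(i+1).
This completes the induction.
Therefore the largest such d is 8.

d = 8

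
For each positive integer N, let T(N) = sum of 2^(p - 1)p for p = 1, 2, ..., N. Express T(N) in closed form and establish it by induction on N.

We claim T(N) = 2^N(N - 1) + 1 for all N ≥ 1.
For the base case N = 1: T(1) = 1, and the closed form gives 1. They agree.
Inductive step: assume the claim holds for N = p, so T(p) = 2^p(p - 1) + 1.
Then T(p+1) = T(p) + (2^p(p + 1)) = (2^p(p - 1) + 1) + (2^p(p + 1)).
Simplifying, T(p+1) = 2^(p + 1)p + 1 = 2^(p+1)((p+1) - 1) + 1,
which is the closed form with N = p+1.
This completes the induction.

T(N) = 2^N(N - 1) + 1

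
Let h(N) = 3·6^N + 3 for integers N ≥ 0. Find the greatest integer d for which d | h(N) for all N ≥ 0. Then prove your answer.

d = 3

Computing the first values: h(0) = 6 and h(1) = 21; gcd(6, 21) = 3, so d ≤ 3.
We prove 3 | 3·6^N + 3 for all N ≥ 0 by induction on N.
Base step (N = 0): h(0) = 6 = 3·(2), so 3 | h(0).
Suppose the result is true for N = j, i.e. 3 | h(j). Then
h(j+1) = 3·6^(j+1) + 3 = 6·(3·6^j + 3) - 15 = 6·h(j) - 15. The first term is divisible by 3 by the inductive hypothesis, and -15 is divisible by 3. Hence 3 | h(j+1).
By induction, the statement is established for all N ≥ 0.
Therefore the largest such d is 3.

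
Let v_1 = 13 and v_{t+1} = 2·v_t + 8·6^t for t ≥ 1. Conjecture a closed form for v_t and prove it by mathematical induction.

v_t = 2^(t - 1) + 2·6^t

Computing the first terms: v_1 = 13, v_2 = 74, v_3 = 436. This suggests v_t = 2^(t - 1) + 2·6^t.
For the base case t = 1: the formula gives 13 = 13 = v_1.
Inductive step: suppose the statement holds for some i ≥ 1, so v_i = 2^(i - 1) + 2·6^i.
Then v_{i+1} = 2·v_i + 8·6^i = 2·(2^(i - 1) + 2·6^i) + 8·6^i = 2^i + 2·6^(i + 1) = 2^((i+1) - 1) + 2·6^(i+1),
which is the claimed formula at t = i+1.
By induction, the statement is established for all t ≥ 1.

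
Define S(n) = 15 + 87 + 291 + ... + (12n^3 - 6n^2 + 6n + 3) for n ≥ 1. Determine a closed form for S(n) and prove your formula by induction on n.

We claim S(n) = n(3n^3 + 4n^2 + 3n + 5) for all n ≥ 1.
Base case (n = 1): S(1) = 15, and the closed form gives 15. They agree.
Suppose the result is true for n = k, so S(k) = k(3k^3 + 4k^2 + 3k + 5).
Then S(k+1) = S(k) + (12k^3 + 30k^2 + 30k + 15) = (k(3k^3 + 4k^2 + 3k + 5)) + (12k^3 + 30k^2 + 30k + 15).
Simplifying, S(k+1) = (k + 1)(3k^3 + 13k^2 + 20k + 15) = (k+1)(3(k+1)^3 + 4(k+1)^2 + 3(k+1) + 5),
which is the closed form with n = k+1.
This completes the induction.

S(n) = n(3n^3 + 4n^2 + 3n + 5)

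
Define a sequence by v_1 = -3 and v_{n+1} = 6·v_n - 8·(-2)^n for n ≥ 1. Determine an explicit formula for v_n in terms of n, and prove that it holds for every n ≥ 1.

Computing the first terms: v_1 = -3, v_2 = -2, v_3 = -44. This suggests v_n = (-2)^n - 6^(n - 1).
Base step (n = 1): the formula gives -3 = -3 = v_1.
Suppose the result is true for n = k, so v_k = (-2)^k - 6^(k - 1).
Then v_{k+1} = 6·v_k - 8·(-2)^k = 6·((-2)^k - 6^(k - 1)) - 8·(-2)^k = (-2)^(k + 1) - 6^k = (-2)^(k+1) - 6^((k+1) - 1),
which is the claimed formula at n = k+1.
By induction, the statement is established for all n ≥ 1.

v_n = (-2)^n - 6^(n - 1)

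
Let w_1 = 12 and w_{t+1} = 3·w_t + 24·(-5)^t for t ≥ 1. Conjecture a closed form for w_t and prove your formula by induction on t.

w_t = -3(-5)^t - 3^t

Computing the first terms: w_1 = 12, w_2 = -84, w_3 = 348. This suggests w_t = -3(-5)^t - 3^t.
Base step (t = 1): the formula gives 12 = 12 = w_1.
Inductive step: assume the claim holds for t = p, so w_p = -3(-5)^p - 3^p.
Then w_{p+1} = 3·w_p + 24·(-5)^p = 3·(-3(-5)^p - 3^p) + 24·(-5)^p = -3(-5)^(p + 1) - 3^(p + 1),
which is the claimed formula at t = p+1.
By the principle of mathematical induction, the result holds for all t ≥ 1.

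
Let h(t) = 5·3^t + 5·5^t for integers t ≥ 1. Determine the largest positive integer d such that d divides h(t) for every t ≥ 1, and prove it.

Computing the first values: h(1) = 40 and h(2) = 170; gcd(40, 170) = 10, so d ≤ 10.
We prove 10 | 5·3^t + 5·5^t for all t ≥ 1 by induction on t.
When t = 1: h(1) = 40 = 10·(4), so 10 | h(1).
Inductive step: suppose the statement holds for some k ≥ 1, i.e. 10 | h(k). Then
h(k+1) − 5·h(k) = (5·3^(k+1) + 5·5^(k+1)) − 5·(5·3^k + 5·5^k) = (5)·3^k·(3 − 5) = (-10)·3^k. Since 10 | h(k) by the inductive hypothesis, 10 | 5·h(k); and 10 | -10 since -10 = 10·-1. Therefore 10 | h(k+1).
By the principle of mathematical induction, the result holds for all t ≥ 1.
Therefore the largest such d is 10.

d = 10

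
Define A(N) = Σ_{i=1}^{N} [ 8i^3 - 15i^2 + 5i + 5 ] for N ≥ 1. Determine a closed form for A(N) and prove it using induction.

A(N) = N(2N^3 - N^2 - 3N + 5)

We claim A(N) = N(2N^3 - N^2 - 3N + 5) for all N ≥ 1.
For the base case N = 1: A(1) = 3, and the closed form gives 3. They agree.
Inductive step: assume the claim holds for N = i, so A(i) = i(2i^3 - i^2 - 3i + 5).
Then A(i+1) = A(i) + (8i^3 + 9i^2 - i + 3) = (i(2i^3 - i^2 - 3i + 5)) + (8i^3 + 9i^2 - i + 3).
Simplifying, A(i+1) = (i + 1)(2i^3 + 5i^2 + i + 3) = (i+1)(2(i+1)^3 - (i+1)^2 - 3(i+1) + 5),
which is the closed form with N = i+1.
By the principle of mathematical induction, the result holds for all N ≥ 1.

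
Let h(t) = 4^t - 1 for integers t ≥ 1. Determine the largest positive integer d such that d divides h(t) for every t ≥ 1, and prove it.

Computing the first values: h(1) = 3 and h(2) = 15; gcd(3, 15) = 3, so d ≤ 3.
We prove 3 | 4^t - 1 for all t ≥ 1 by induction on t.
When t = 1: h(1) = 3 = 3·(1), so 3 | h(1).
For the inductive step, assume it holds for an arbitrary k ≥ 1, i.e. 3 | h(k). Then
4^{k+1} − 1^{k+1} = 4·4^k − 1·1^k = 4·(4^k − 1^k) + (3)·1^k. The first term is divisible by 3 by the inductive hypothesis, and the second term (3)·1^k is divisible by 3 since 3 | 3. Hence 3 | h(k+1).
By induction, the statement is established for all t ≥ 1.
Therefore the largest such d is 3.

d = 3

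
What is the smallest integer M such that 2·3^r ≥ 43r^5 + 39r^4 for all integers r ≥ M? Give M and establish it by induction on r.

M = 16

At r = 15: 28697814 < 34627500, so the inequality fails and M ≥ 16. We prove 2·3^r ≥ 43r^5 + 39r^4 for all r ≥ 16.
For the base case r = 16: 2·3^r = 86093442 and 43r^5 + 39r^4 = 47644672, so 86093442 ≥ 47644672.
Inductive step: assume the claim holds for r = k, so 2·3^k ≥ 43k^5 + 39k^4.
Then 2·3^(k + 1) = 3·(2·3^k) ≥ 3·(43k^5 + 39k^4).
Also, for k ≥ 16 we have 3·(43k^5 + 39k^4) ≥ 43(k+1)^5 + 39(k+1)^4, since 3·(43k^5 + 39k^4) − (43(k+1)^5 + 39(k+1)^4) = 86k^5 - 137k^4 - 586k^3 - 664k^2 - 371k - 82, which is nonnegative for all k ≥ 16.
Combining, 2·3^(k + 1) ≥ 43(k+1)^5 + 39(k+1)^4.
By the principle of mathematical induction, the result holds for all r ≥ 16.
Hence the smallest such M is 16.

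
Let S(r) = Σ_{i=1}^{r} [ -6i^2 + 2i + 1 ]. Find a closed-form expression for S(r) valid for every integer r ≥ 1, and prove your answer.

We claim S(r) = -r(2r^2 + 2r - 1) for all r ≥ 1.
When r = 1: S(1) = -3, and the closed form gives -3. They agree.
Inductive step: suppose the statement holds for some i ≥ 1, so S(i) = i(-2i^2 - 2i + 1).
Then S(i+1) = S(i) + (2i - 6(i + 1)^2 + 3) = (i(-2i^2 - 2i + 1)) + (2i - 6(i + 1)^2 + 3).
Simplifying, S(i+1) = -(i + 1)(2i^2 + 6i + 3) = -(i+1)(2(i+1)^2 + 2(i+1) - 1),
which is the closed form with r = i+1.
This completes the induction.

S(r) = -r(2r^2 + 2r - 1)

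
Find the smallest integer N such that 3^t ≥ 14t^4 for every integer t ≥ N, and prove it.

At t = 11: 177147 < 204974, so the inequality fails and N ≥ 12. We prove 3^t ≥ 14t^4 for all t ≥ 12.
Base step (t = 12): 3^t = 531441 and 14t^4 = 290304, so 531441 ≥ 290304.
Inductive step: assume the claim holds for t = p, so 3^p ≥ 14p^4.
Then 3^(p + 1) = 3·(3^p) ≥ 3·(14p^4).
Also, for p ≥ 12 we have 3·(14p^4) ≥ 14(p+1)^4, since 3 ≥ (1 + 1/p)^4 for all p ≥ 12.
Combining, 3^(p + 1) ≥ 14(p+1)^4.
By induction, the statement is established for all t ≥ 12.
Hence the smallest such N is 12.

N = 12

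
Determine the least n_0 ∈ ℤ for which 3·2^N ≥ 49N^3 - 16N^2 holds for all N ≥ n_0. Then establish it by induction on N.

At N = 15: 98304 < 161775, so the inequality fails and n_0 ≥ 16. We prove 3·2^N ≥ 49N^3 - 16N^2 for all N ≥ 16.
When N = 16: 3·2^N = 196608 and 49N^3 - 16N^2 = 196608, so 196608 ≥ 196608.
Suppose the result is true for N = m, so 3·2^m ≥ 49m^3 - 16m^2.
Then 3·2^(m + 1) = 2·(3·2^m) ≥ 2·(49m^3 - 16m^2).
Also, for m ≥ 16 we have 2·(49m^3 - 16m^2) ≥ 49(m+1)^3 - 16(m+1)^2, since 2·(49m^3 - 16m^2) − (49(m+1)^3 - 16(m+1)^2) = 49m^3 - 163m^2 - 115m - 33, which is nonnegative for all m ≥ 16.
Combining, 3·2^(m + 1) ≥ 49(m+1)^3 - 16(m+1)^2.
Hence, by induction on N, the claim holds for every N ≥ 16.
Hence the smallest such n_0 is 16.

n_0 = 16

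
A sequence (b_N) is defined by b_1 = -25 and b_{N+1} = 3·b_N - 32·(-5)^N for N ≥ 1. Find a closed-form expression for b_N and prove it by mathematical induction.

b_N = 4(-5)^N - 5·3^(N - 1)

Computing the first terms: b_1 = -25, b_2 = 85, b_3 = -545. This suggests b_N = 4(-5)^N - 5·3^(N - 1).
Base step (N = 1): the formula gives -25 = -25 = b_1.
For the inductive step, assume it holds for an arbitrary m ≥ 1, so b_m = 4(-5)^m - 5·3^(m - 1).
Then b_{m+1} = 3·b_m - 32·(-5)^m = 3·(4(-5)^m - 5·3^(m - 1)) - 32·(-5)^m = 4(-5)^(m + 1) - 5·3^m = 4(-5)^(m+1) - 5·3^((m+1) - 1),
which is the claimed formula at N = m+1.
This completes the induction.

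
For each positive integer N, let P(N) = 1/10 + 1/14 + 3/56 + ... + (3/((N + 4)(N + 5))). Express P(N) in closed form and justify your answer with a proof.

P(N) = 3N/(5(N + 5))

We claim P(N) = 3N/(5(N + 5)) for all N ≥ 1.
When N = 1: P(1) = 1/10, and the closed form gives 1/10. They agree.
Suppose the result is true for N = i, so P(i) = 3i/(5(i + 5)).
Then P(i+1) = P(i) + (3/((i + 5)(i + 6))) = (3i/(5(i + 5))) + (3/((i + 5)(i + 6))).
Simplifying, P(i+1) = 3(i + 1)/(5(i + 6)) = 3(i+1)/(5((i+1) + 5)),
which is the closed form with N = i+1.
By induction, the statement is established for all N ≥ 1.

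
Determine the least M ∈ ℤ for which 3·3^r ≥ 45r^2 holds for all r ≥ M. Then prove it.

At r = 5: 729 < 1125, so the inequality fails and M ≥ 6. We prove 3·3^r ≥ 45r^2 for all r ≥ 6.
Base step (r = 6): 3·3^r = 2187 and 45r^2 = 1620, so 2187 ≥ 1620.
For the inductive step, assume it holds for an arbitrary k ≥ 6, so 3·3^k ≥ 45k^2.
Then 3·3^(k + 1) = 3·(3·3^k) ≥ 3·(45k^2).
Also, for k ≥ 6 we have 3·(45k^2) ≥ 45(k+1)^2, since 3 ≥ (1 + 1/k)^2 for all k ≥ 6.
Combining, 3·3^(k + 1) ≥ 45(k+1)^2.
By induction, the statement is established for all r ≥ 6.
Hence the smallest such M is 6.

M = 6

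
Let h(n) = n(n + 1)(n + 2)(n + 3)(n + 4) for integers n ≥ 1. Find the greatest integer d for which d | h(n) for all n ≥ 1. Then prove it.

d = 120

Computing the first values: h(1) = 120 and h(2) = 720; gcd(120, 720) = 120, so d ≤ 120.
We prove 120 | n(n + 1)(n + 2)(n + 3)(n + 4) for all n ≥ 1 by induction on n.
Base step (n = 1): h(1) = 120 = 120·(1), so 120 | h(1).
Inductive step: assume the claim holds for n = i, i.e. 120 | h(i). Then
h(i+1) − h(i) = (i+1)·(i+2)·(i+3)·(i+4)·(i+5) − i·(i+1)·(i+2)·(i+3)·(i+4) = (i+1)·(i+2)·(i+3)·(i+4)·[(i+5) − i] = 5·(i+1)·(i+2)·(i+3)·(i+4). The product of 4 consecutive integers is divisible by (4)! = 24, so h(i+1) − h(i) is divisible by 5·24 = 120. By the inductive hypothesis 120 | h(i), hence 120 | h(i+1).
By induction, the statement is established for all n ≥ 1.
Therefore the largest such d is 120.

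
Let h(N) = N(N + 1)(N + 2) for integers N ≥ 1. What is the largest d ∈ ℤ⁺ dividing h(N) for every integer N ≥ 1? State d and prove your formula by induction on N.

d = 6

Computing the first values: h(1) = 6 and h(2) = 24; gcd(6, 24) = 6, so d ≤ 6.
We prove 6 | N(N + 1)(N + 2) for all N ≥ 1 by induction on N.
Base case (N = 1): h(1) = 6 = 6·(1), so 6 | h(1).
For the inductive step, assume it holds for an arbitrary m ≥ 1, i.e. 6 | h(m). Then
h(m+1) − h(m) = (m+1)·(m+2)·(m+3) − m·(m+1)·(m+2) = (m+1)·(m+2)·[(m+3) − m] = 3·(m+1)·(m+2). The product of 2 consecutive integers is divisible by (2)! = 2, so h(m+1) − h(m) is divisible by 3·2 = 6. By the inductive hypothesis 6 | h(m), hence 6 | h(m+1).
Hence, by induction on N, the claim holds for every N ≥ 1.
Therefore the largest such d is 6.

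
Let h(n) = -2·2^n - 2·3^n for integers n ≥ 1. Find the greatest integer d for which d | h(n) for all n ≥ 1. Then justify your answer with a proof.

Computing the first values: h(1) = -10 and h(2) = -26; gcd(-10, -26) = 2, so d ≤ 2.
We prove 2 | -2·2^n - 2·3^n for all n ≥ 1 by induction on n.
For the base case n = 1: h(1) = -10 = 2·(-5), so 2 | h(1).
Inductive step: suppose the statement holds for some p ≥ 1, i.e. 2 | h(p). Then
h(p+1) − 3·h(p) = (-2·2^(p+1) - 2·3^(p+1)) − 3·(-2·2^p - 2·3^p) = (-2)·2^p·(2 − 3) = (2)·2^p. Since 2 | h(p) by the inductive hypothesis, 2 | 3·h(p); and 2 | 2 since 2 = 2·1. Therefore 2 | h(p+1).
By the principle of mathematical induction, the result holds for all n ≥ 1.
Therefore the largest such d is 2.

d = 2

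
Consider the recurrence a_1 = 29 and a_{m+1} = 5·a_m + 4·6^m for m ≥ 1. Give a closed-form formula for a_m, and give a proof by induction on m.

Computing the first terms: a_1 = 29, a_2 = 169, a_3 = 989. This suggests a_m = 5^m + 4·6^m.
When m = 1: the formula gives 29 = 29 = a_1.
Suppose the result is true for m = p, so a_p = 5^p + 4·6^p.
Then a_{p+1} = 5·a_p + 4·6^p = 5·(5^p + 4·6^p) + 4·6^p = 5^(p + 1) + 4·6^(p + 1),
which is the claimed formula at m = p+1.
Hence, by induction on m, the claim holds for every m ≥ 1.

a_m = 5^m + 4·6^m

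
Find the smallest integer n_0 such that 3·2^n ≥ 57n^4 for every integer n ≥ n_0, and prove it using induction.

n_0 = 23

At n = 22: 12582912 < 13352592, so the inequality fails and n_0 ≥ 23. We prove 3·2^n ≥ 57n^4 for all n ≥ 23.
When n = 23: 3·2^n = 25165824 and 57n^4 = 15950937, so 25165824 ≥ 15950937.
Inductive step: assume the claim holds for n = m, so 3·2^m ≥ 57m^4.
Then 3·2^(m + 1) = 2·(3·2^m) ≥ 2·(57m^4).
Also, for m ≥ 23 we have 2·(57m^4) ≥ 57(m+1)^4, since 2 ≥ (1 + 1/m)^4 for all m ≥ 23.
Combining, 3·2^(m + 1) ≥ 57(m+1)^4.
This completes the induction.
Hence the smallest such n_0 is 23.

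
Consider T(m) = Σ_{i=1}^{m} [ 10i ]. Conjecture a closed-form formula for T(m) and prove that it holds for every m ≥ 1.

We claim T(m) = 5m(m + 1) for all m ≥ 1.
When m = 1: T(1) = 10, and the closed form gives 10. They agree.
Inductive step: suppose the statement holds for some i ≥ 1, so T(i) = 5i(i + 1).
Then T(i+1) = T(i) + (10i + 10) = (5i(i + 1)) + (10i + 10).
Simplifying, T(i+1) = 5(i + 1)(i + 2) = 5(i+1)((i+1) + 1),
which is the closed form with m = i+1.
This completes the induction.

T(m) = 5m(m + 1)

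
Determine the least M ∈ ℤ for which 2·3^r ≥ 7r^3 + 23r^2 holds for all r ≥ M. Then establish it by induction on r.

At r = 6: 1458 < 2340, so the inequality fails and M ≥ 7. We prove 2·3^r ≥ 7r^3 + 23r^2 for all r ≥ 7.
For the base case r = 7: 2·3^r = 4374 and 7r^3 + 23r^2 = 3528, so 4374 ≥ 3528.
Inductive step: suppose the statement holds for some i ≥ 7, so 2·3^i ≥ 7i^3 + 23i^2.
Then 2·3^(i + 1) = 3·(2·3^i) ≥ 3·(7i^3 + 23i^2).
Also, for i ≥ 7 we have 3·(7i^3 + 23i^2) ≥ 7(i+1)^3 + 23(i+1)^2, since 3·(7i^3 + 23i^2) − (7(i+1)^3 + 23(i+1)^2) = 14i^3 + 25i^2 - 67i - 30, which is nonnegative for all i ≥ 7.
Combining, 2·3^(i + 1) ≥ 7(i+1)^3 + 23(i+1)^2.
By induction, the statement is established for all r ≥ 7.
Hence the smallest such M is 7.

M = 7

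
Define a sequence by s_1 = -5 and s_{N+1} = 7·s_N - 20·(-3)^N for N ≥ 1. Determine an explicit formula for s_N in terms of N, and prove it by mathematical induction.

Computing the first terms: s_1 = -5, s_2 = 25, s_3 = -5. This suggests s_N = 2(-3)^N + 7^(N - 1).
Base case (N = 1): the formula gives -5 = -5 = s_1.
Inductive step: assume the claim holds for N = r, so s_r = 2(-3)^r + 7^(r - 1).
Then s_{r+1} = 7·s_r - 20·(-3)^r = 7·(2(-3)^r + 7^(r - 1)) - 20·(-3)^r = 2(-3)^(r + 1) + 7^r = 2(-3)^(r+1) + 7^((r+1) - 1),
which is the claimed formula at N = r+1.
Hence, by induction on N, the claim holds for every N ≥ 1.

s_N = 2(-3)^N + 7^(N - 1)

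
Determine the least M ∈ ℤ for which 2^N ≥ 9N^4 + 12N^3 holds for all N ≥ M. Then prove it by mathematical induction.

M = 21

At N = 20: 1048576 < 1536000, so the inequality fails and M ≥ 21. We prove 2^N ≥ 9N^4 + 12N^3 for all N ≥ 21.
For the base case N = 21: 2^N = 2097152 and 9N^4 + 12N^3 = 1861461, so 2097152 ≥ 1861461.
Inductive step: suppose the statement holds for some m ≥ 21, so 2^m ≥ 9m^4 + 12m^3.
Then 2^(m + 1) = 2·(2^m) ≥ 2·(9m^4 + 12m^3).
Also, for m ≥ 21 we have 2·(9m^4 + 12m^3) ≥ 9(m+1)^4 + 12(m+1)^3, since 2·(9m^4 + 12m^3) − (9(m+1)^4 + 12(m+1)^3) = 9m^4 - 24m^3 - 90m^2 - 72m - 21, which is nonnegative for all m ≥ 21.
Combining, 2^(m + 1) ≥ 9(m+1)^4 + 12(m+1)^3.
This completes the induction.
Hence the smallest such M is 21.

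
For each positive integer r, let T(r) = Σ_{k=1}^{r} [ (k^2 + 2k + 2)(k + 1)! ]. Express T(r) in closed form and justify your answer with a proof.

We claim T(r) = (r + 1)(r + 2)! - 2 for all r ≥ 1.
When r = 1: T(1) = 10, and the closed form gives 10. They agree.
For the inductive step, assume it holds for an arbitrary k ≥ 1, so T(k) = (k + 1)(k + 2)! - 2.
Then T(k+1) = T(k) + ((k^2 + 4k + 5)(k + 2)!) = ((k + 1)(k + 2)! - 2) + ((k^2 + 4k + 5)(k + 2)!).
Simplifying, T(k+1) = ((k+1) + 1)((k+1) + 2)! - 2,
which is the closed form with r = k+1.
By the principle of mathematical induction, the result holds for all r ≥ 1.

T(r) = (r + 1)(r + 2)! - 2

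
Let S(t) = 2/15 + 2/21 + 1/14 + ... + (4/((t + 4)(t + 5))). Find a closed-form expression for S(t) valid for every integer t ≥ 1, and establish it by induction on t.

S(t) = 4t/(5(t + 5))

We claim S(t) = 4t/(5(t + 5)) for all t ≥ 1.
When t = 1: S(1) = 2/15, and the closed form gives 2/15. They agree.
Suppose the result is true for t = m, so S(m) = 4m/(5(m + 5)).
Then S(m+1) = S(m) + (4/((m + 5)(m + 6))) = (4m/(5(m + 5))) + (4/((m + 5)(m + 6))).
Simplifying, S(m+1) = 4(m + 1)/(5(m + 6)) = 4(m+1)/(5((m+1) + 5)),
which is the closed form with t = m+1.
By the principle of mathematical induction, the result holds for all t ≥ 1.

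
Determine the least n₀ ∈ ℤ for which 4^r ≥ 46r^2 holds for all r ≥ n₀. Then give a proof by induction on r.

At r = 5: 1024 < 1150, so the inequality fails and n₀ ≥ 6. We prove 4^r ≥ 46r^2 for all r ≥ 6.
Base case (r = 6): 4^r = 4096 and 46r^2 = 1656, so 4096 ≥ 1656.
For the inductive step, assume it holds for an arbitrary m ≥ 6, so 4^m ≥ 46m^2.
Then 4^(m + 1) = 4·(4^m) ≥ 4·(46m^2).
Also, for m ≥ 6 we have 4·(46m^2) ≥ 46(m+1)^2, since 4 ≥ (1 + 1/m)^2 for all m ≥ 6.
Combining, 4^(m + 1) ≥ 46(m+1)^2.
By induction, the statement is established for all r ≥ 6.
Hence the smallest such n₀ is 6.

n₀ = 6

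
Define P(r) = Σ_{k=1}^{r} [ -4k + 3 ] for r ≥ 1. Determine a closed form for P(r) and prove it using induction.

P(r) = -r(2r - 1)

We claim P(r) = -r(2r - 1) for all r ≥ 1.
Base step (r = 1): P(1) = -1, and the closed form gives -1. They agree.
For the inductive step, assume it holds for an arbitrary k ≥ 1, so P(k) = k(-2k + 1).
Then P(k+1) = P(k) + (-4k - 1) = (k(-2k + 1)) + (-4k - 1).
Simplifying, P(k+1) = -(k + 1)(2k + 1) = -(k+1)(2(k+1) - 1),
which is the closed form with r = k+1.
Hence, by induction on r, the claim holds for every r ≥ 1.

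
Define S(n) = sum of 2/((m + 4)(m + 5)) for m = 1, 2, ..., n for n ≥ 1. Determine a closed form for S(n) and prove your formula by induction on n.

S(n) = 2n/(5(n + 5))

We claim S(n) = 2n/(5(n + 5)) for all n ≥ 1.
For the base case n = 1: S(1) = 1/15, and the closed form gives 1/15. They agree.
Suppose the result is true for n = m, so S(m) = 2m/(5(m + 5)).
Then S(m+1) = S(m) + (2/((m + 5)(m + 6))) = (2m/(5(m + 5))) + (2/((m + 5)(m + 6))).
Simplifying, S(m+1) = 2(m + 1)/(5(m + 6)) = 2(m+1)/(5((m+1) + 5)),
which is the closed form with n = m+1.
By the principle of mathematical induction, the result holds for all n ≥ 1.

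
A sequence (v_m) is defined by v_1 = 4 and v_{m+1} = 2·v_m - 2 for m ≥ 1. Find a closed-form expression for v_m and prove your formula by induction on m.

Computing the first terms: v_1 = 4, v_2 = 6, v_3 = 10. This suggests v_m = 2^m + 2.
When m = 1: the formula gives 4 = 4 = v_1.
For the inductive step, assume it holds for an arbitrary r ≥ 1, so v_r = 2^r + 2.
Then v_{r+1} = 2·v_r - 2 = 2·(2^r + 2) - 2 = 2^(r + 1) + 2,
which is the claimed formula at m = r+1.
By the principle of mathematical induction, the result holds for all m ≥ 1.

v_m = 2^m + 2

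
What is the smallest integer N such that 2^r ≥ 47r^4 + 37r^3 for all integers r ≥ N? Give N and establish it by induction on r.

At r = 23: 8388608 < 13602706, so the inequality fails and N ≥ 24. We prove 2^r ≥ 47r^4 + 37r^3 for all r ≥ 24.
When r = 24: 2^r = 16777216 and 47r^4 + 37r^3 = 16104960, so 16777216 ≥ 16104960.
Inductive step: assume the claim holds for r = p, so 2^p ≥ 47p^4 + 37p^3.
Then 2^(p + 1) = 2·(2^p) ≥ 2·(47p^4 + 37p^3).
Also, for p ≥ 24 we have 2·(47p^4 + 37p^3) ≥ 47(p+1)^4 + 37(p+1)^3, since 2·(47p^4 + 37p^3) − (47(p+1)^4 + 37(p+1)^3) = 47p^4 - 151p^3 - 393p^2 - 299p - 84, which is nonnegative for all p ≥ 24.
Combining, 2^(p + 1) ≥ 47(p+1)^4 + 37(p+1)^3.
This completes the induction.
Hence the smallest such N is 24.

N = 24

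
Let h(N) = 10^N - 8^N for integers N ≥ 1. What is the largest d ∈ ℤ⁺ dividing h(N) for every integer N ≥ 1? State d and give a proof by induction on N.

Computing the first values: h(1) = 2 and h(2) = 36; gcd(2, 36) = 2, so d ≤ 2.
We prove 2 | 10^N - 8^N for all N ≥ 1 by induction on N.
Base step (N = 1): h(1) = 2 = 2·(1), so 2 | h(1).
Suppose the result is true for N = p, i.e. 2 | h(p). Then
10^{p+1} − 8^{p+1} = 10·10^p − 8·8^p = 10·(10^p − 8^p) + (2)·8^p. The first term is divisible by 2 by the inductive hypothesis, and the second term (2)·8^p is divisible by 2 since 2 | 2. Hence 2 | h(p+1).
This completes the induction.
Therefore the largest such d is 2.

d = 2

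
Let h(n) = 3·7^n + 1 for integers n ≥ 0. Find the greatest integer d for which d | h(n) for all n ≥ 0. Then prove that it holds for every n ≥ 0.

d = 2

Computing the first values: h(0) = 4 and h(1) = 22; gcd(4, 22) = 2, so d ≤ 2.
We prove 2 | 3·7^n + 1 for all n ≥ 0 by induction on n.
Base step (n = 0): h(0) = 4 = 2·(2), so 2 | h(0).
Inductive step: assume the claim holds for n = k, i.e. 2 | h(k). Then
h(k+1) = 3·7^(k+1) + 1 = 7·(3·7^k + 1) - 6 = 7·h(k) - 6. The first term is divisible by 2 by the inductive hypothesis, and -6 is divisible by 2. Hence 2 | h(k+1).
By induction, the statement is established for all n ≥ 0.
Therefore the largest such d is 2.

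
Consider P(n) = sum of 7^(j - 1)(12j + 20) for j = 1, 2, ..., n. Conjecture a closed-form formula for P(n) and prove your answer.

We claim P(n) = 7^n(2n + 3) - 3 for all n ≥ 1.
Base step (n = 1): P(1) = 32, and the closed form gives 32. They agree.
Suppose the result is true for n = j, so P(j) = 7^j(2j + 3) - 3.
Then P(j+1) = P(j) + (7^j(12j + 32)) = (7^j(2j + 3) - 3) + (7^j(12j + 32)).
Simplifying, P(j+1) = 14·7^j·j + 35·7^j - 3 = 7^(j+1)(2(j+1) + 3) - 3,
which is the closed form with n = j+1.
Hence, by induction on n, the claim holds for every n ≥ 1.

P(n) = 7^n(2n + 3) - 3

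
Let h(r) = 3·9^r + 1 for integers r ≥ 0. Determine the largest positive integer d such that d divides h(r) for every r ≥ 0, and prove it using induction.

Computing the first values: h(0) = 4 and h(1) = 28; gcd(4, 28) = 4, so d ≤ 4.
We prove 4 | 3·9^r + 1 for all r ≥ 0 by induction on r.
Base step (r = 0): h(0) = 4 = 4·(1), so 4 | h(0).
Suppose the result is true for r = k, i.e. 4 | h(k). Then
h(k+1) = 3·9^(k+1) + 1 = 9·(3·9^k + 1) - 8 = 9·h(k) - 8. The first term is divisible by 4 by the inductive hypothesis, and -8 is divisible by 4. Hence 4 | h(k+1).
Hence, by induction on r, the claim holds for every r ≥ 0.
Therefore the largest such d is 4.

d = 4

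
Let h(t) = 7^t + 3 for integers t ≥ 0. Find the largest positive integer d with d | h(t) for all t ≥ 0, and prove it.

Computing the first values: h(0) = 4 and h(1) = 10; gcd(4, 10) = 2, so d ≤ 2.
We prove 2 | 7^t + 3 for all t ≥ 0 by induction on t.
Base case (t = 0): h(0) = 4 = 2·(2), so 2 | h(0).
Inductive step: assume the claim holds for t = k, i.e. 2 | h(k). Then
h(k+1) = 7^(k+1) + 3 = 7·(7^k + 3) - 18 = 7·h(k) - 18. The first term is divisible by 2 by the inductive hypothesis, and -18 is divisible by 2. Hence 2 | h(k+1).
This completes the induction.
Therefore the largest such d is 2.

d = 2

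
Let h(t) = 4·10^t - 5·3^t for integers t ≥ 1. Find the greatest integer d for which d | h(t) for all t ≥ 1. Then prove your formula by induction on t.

d = 5

Computing the first values: h(1) = 25 and h(2) = 355; gcd(25, 355) = 5, so d ≤ 5.
We prove 5 | 4·10^t - 5·3^t for all t ≥ 1 by induction on t.
Base step (t = 1): h(1) = 25 = 5·(5), so 5 | h(1).
For the inductive step, assume it holds for an arbitrary k ≥ 1, i.e. 5 | h(k). Then
h(k+1) − 10·h(k) = (4·10^(k+1) - 5·3^(k+1)) − 10·(4·10^k - 5·3^k) = (-5)·3^k·(3 − 10) = (35)·3^k. Since 5 | h(k) by the inductive hypothesis, 5 | 10·h(k); and 5 | 35 since 35 = 5·7. Therefore 5 | h(k+1).
By the principle of mathematical induction, the result holds for all t ≥ 1.
Therefore the largest such d is 5.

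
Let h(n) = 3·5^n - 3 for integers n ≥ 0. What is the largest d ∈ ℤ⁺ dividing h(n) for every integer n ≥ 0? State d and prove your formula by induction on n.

d = 12

Computing the first values: h(0) = 0 and h(1) = 12; gcd(0, 12) = 12, so d ≤ 12.
We prove 12 | 3·5^n - 3 for all n ≥ 0 by induction on n.
Base step (n = 0): h(0) = 0 = 12·(0), so 12 | h(0).
Inductive step: assume the claim holds for n = k, i.e. 12 | h(k). Then
h(k+1) = 3·5^(k+1) - 3 = 5·(3·5^k - 3) + 12 = 5·h(k) + 12. The first term is divisible by 12 by the inductive hypothesis, and 12 is divisible by 12. Hence 12 | h(k+1).
By induction, the statement is established for all n ≥ 0.
Therefore the largest such d is 12.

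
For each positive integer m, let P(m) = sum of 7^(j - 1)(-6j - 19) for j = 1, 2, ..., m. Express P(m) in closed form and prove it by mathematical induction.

P(m) = -7^m(m + 3) + 3

We claim P(m) = -7^m(m + 3) + 3 for all m ≥ 1.
Base step (m = 1): P(1) = -25, and the closed form gives -25. They agree.
For the inductive step, assume it holds for an arbitrary j ≥ 1, so P(j) = -7^j(j + 3) + 3.
Then P(j+1) = P(j) + (7^j(-6j - 25)) = (-7^j(j + 3) + 3) + (7^j(-6j - 25)).
Simplifying, P(j+1) = -7·7^j·j - 28·7^j + 3 = -7^(j+1)((j+1) + 3) + 3,
which is the closed form with m = j+1.
By the principle of mathematical induction, the result holds for all m ≥ 1.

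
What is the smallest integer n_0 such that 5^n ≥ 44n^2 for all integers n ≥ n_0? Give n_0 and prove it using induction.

At n = 4: 625 < 704, so the inequality fails and n_0 ≥ 5. We prove 5^n ≥ 44n^2 for all n ≥ 5.
Base case (n = 5): 5^n = 3125 and 44n^2 = 1100, so 3125 ≥ 1100.
Suppose the result is true for n = r, so 5^r ≥ 44r^2.
Then 5^(r + 1) = 5·(5^r) ≥ 5·(44r^2).
Also, for r ≥ 5 we have 5·(44r^2) ≥ 44(r+1)^2, since 5 ≥ (1 + 1/r)^2 for all r ≥ 5.
Combining, 5^(r + 1) ≥ 44(r+1)^2.
By induction, the statement is established for all n ≥ 5.
Hence the smallest such n_0 is 5.

n_0 = 5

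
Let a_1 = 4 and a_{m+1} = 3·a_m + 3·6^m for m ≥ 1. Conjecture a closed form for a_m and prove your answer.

Computing the first terms: a_1 = 4, a_2 = 30, a_3 = 198. This suggests a_m = -2·3^(m - 1) + 6^m.
Base step (m = 1): the formula gives 4 = 4 = a_1.
Inductive step: assume the claim holds for m = j, so a_j = -2·3^(j - 1) + 6^j.
Then a_{j+1} = 3·a_j + 3·6^j = 3·(-2·3^(j - 1) + 6^j) + 3·6^j = -2·3^j + 6^(j + 1) = -2·3^((j+1) - 1) + 6^(j+1),
which is the claimed formula at m = j+1.
This completes the induction.

a_m = -2·3^(m - 1) + 6^m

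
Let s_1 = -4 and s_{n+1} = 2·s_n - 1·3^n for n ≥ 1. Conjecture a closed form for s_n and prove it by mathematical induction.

s_n = -2^(n - 1) - 3^n

Computing the first terms: s_1 = -4, s_2 = -11, s_3 = -31. This suggests s_n = -2^(n - 1) - 3^n.
When n = 1: the formula gives -4 = -4 = s_1.
Suppose the result is true for n = j, so s_j = -2^(j - 1) - 3^j.
Then s_{j+1} = 2·s_j - 1·3^j = 2·(-2^(j - 1) - 3^j) - 1·3^j = -2^j - 3^(j + 1) = -2^((j+1) - 1) - 3^(j+1),
which is the claimed formula at n = j+1.
By the principle of mathematical induction, the result holds for all n ≥ 1.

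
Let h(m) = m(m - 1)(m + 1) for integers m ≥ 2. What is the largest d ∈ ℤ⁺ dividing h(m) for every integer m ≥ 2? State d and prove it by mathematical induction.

d = 6

Computing the first values: h(2) = 6 and h(3) = 24; gcd(6, 24) = 6, so d ≤ 6.
We prove 6 | m(m - 1)(m + 1) for all m ≥ 2 by induction on m.
Base case (m = 2): h(2) = 6 = 6·(1), so 6 | h(2).
Suppose the result is true for m = p, i.e. 6 | h(p). Then
h(p+1) − h(p) = p·(p+1)·(p+2) − (p-1)·p·(p+1) = p·(p+1)·[(p+2) − (p-1)] = 3·p·(p+1). The product of 2 consecutive integers is divisible by (2)! = 2, so h(p+1) − h(p) is divisible by 3·2 = 6. By the inductive hypothesis 6 | h(p), hence 6 | h(p+1).
This completes the induction.
Therefore the largest such d is 6.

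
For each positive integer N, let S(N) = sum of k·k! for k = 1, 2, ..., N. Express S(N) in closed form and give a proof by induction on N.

S(N) = (N + 1)! - 1

We claim S(N) = (N + 1)! - 1 for all N ≥ 1.
Base case (N = 1): S(1) = 1, and the closed form gives 1. They agree.
Inductive step: suppose the statement holds for some k ≥ 1, so S(k) = (k + 1)! - 1.
Then S(k+1) = S(k) + ((k + 1)(k + 1)!) = ((k + 1)! - 1) + ((k + 1)(k + 1)!).
Simplifying, S(k+1) = ((k+1) + 1)! - 1,
which is the closed form with N = k+1.
By the principle of mathematical induction, the result holds for all N ≥ 1.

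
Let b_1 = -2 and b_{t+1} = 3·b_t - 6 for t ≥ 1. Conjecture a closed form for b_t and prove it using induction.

b_t = -5·3^(t - 1) + 3

Computing the first terms: b_1 = -2, b_2 = -12, b_3 = -42. This suggests b_t = -5·3^(t - 1) + 3.
For the base case t = 1: the formula gives -2 = -2 = b_1.
For the inductive step, assume it holds for an arbitrary k ≥ 1, so b_k = -5·3^(k - 1) + 3.
Then b_{k+1} = 3·b_k - 6 = 3·(-5·3^(k - 1) + 3) - 6 = -5·3^k + 3 = -5·3^((k+1) - 1) + 3,
which is the claimed formula at t = k+1.
Hence, by induction on t, the claim holds for every t ≥ 1.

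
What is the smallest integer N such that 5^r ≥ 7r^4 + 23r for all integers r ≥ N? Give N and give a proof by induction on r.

At r = 5: 3125 < 4490, so the inequality fails and N ≥ 6. We prove 5^r ≥ 7r^4 + 23r for all r ≥ 6.
Base step (r = 6): 5^r = 15625 and 7r^4 + 23r = 9210, so 15625 ≥ 9210.
Suppose the result is true for r = j, so 5^j ≥ 7j^4 + 23j.
Then 5^(j + 1) = 5·(5^j) ≥ 5·(7j^4 + 23j).
Also, for j ≥ 6 we have 5·(7j^4 + 23j) ≥ 7(j+1)^4 + 23(j+1), since 5·(7j^4 + 23j) − (7(j+1)^4 + 23(j+1)) = 28j^4 - 28j^3 - 42j^2 + 64j - 30, which is nonnegative for all j ≥ 6.
Combining, 5^(j + 1) ≥ 7(j+1)^4 + 23(j+1).
By induction, the statement is established for all r ≥ 6.
Hence the smallest such N is 6.

N = 6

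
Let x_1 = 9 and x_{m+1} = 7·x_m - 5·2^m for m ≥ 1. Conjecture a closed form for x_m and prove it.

x_m = 2^m + 7^m

Computing the first terms: x_1 = 9, x_2 = 53, x_3 = 351. This suggests x_m = 2^m + 7^m.
For the base case m = 1: the formula gives 9 = 9 = x_1.
Inductive step: assume the claim holds for m = r, so x_r = 2^r + 7^r.
Then x_{r+1} = 7·x_r - 5·2^r = 7·(2^r + 7^r) - 5·2^r = 2^(r + 1) + 7^(r + 1),
which is the claimed formula at m = r+1.
By the principle of mathematical induction, the result holds for all m ≥ 1.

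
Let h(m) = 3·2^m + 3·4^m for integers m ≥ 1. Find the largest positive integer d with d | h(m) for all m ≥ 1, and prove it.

Computing the first values: h(1) = 18 and h(2) = 60; gcd(18, 60) = 6, so d ≤ 6.
We prove 6 | 3·2^m + 3·4^m for all m ≥ 1 by induction on m.
Base step (m = 1): h(1) = 18 = 6·(3), so 6 | h(1).
Inductive step: assume the claim holds for m = j, i.e. 6 | h(j). Then
h(j+1) − 4·h(j) = (3·2^(j+1) + 3·4^(j+1)) − 4·(3·2^j + 3·4^j) = (3)·2^j·(2 − 4) = (-6)·2^j. Since 6 | h(j) by the inductive hypothesis, 6 | 4·h(j); and 6 | -6 since -6 = 6·-1. Therefore 6 | h(j+1).
Hence, by induction on m, the claim holds for every m ≥ 1.
Therefore the largest such d is 6.

d = 6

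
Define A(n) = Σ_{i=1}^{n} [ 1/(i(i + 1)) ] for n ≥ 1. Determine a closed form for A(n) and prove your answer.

We claim A(n) = n/(n + 1) for all n ≥ 1.
Base case (n = 1): A(1) = 1/2, and the closed form gives 1/2. They agree.
Inductive step: assume the claim holds for n = i, so A(i) = i/(i + 1).
Then A(i+1) = A(i) + (1/((i + 1)(i + 2))) = (i/(i + 1)) + (1/((i + 1)(i + 2))).
Simplifying, A(i+1) = (i + 1)/(i + 2) = (i+1)/((i+1) + 1),
which is the closed form with n = i+1.
By induction, the statement is established for all n ≥ 1.

A(n) = n/(n + 1)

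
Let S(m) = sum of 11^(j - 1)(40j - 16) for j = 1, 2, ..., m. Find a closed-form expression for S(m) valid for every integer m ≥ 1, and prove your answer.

S(m) = 2·11^m(2m - 1) + 2

We claim S(m) = 2·11^m(2m - 1) + 2 for all m ≥ 1.
For the base case m = 1: S(1) = 24, and the closed form gives 24. They agree.
Suppose the result is true for m = j, so S(j) = 2·11^j(2j - 1) + 2.
Then S(j+1) = S(j) + (11^j(40j + 24)) = (2·11^j(2j - 1) + 2) + (11^j(40j + 24)).
Simplifying, S(j+1) = 44·11^j·j + 22·11^j + 2 = 2·11^(j+1)(2(j+1) - 1) + 2,
which is the closed form with m = j+1.
By the principle of mathematical induction, the result holds for all m ≥ 1.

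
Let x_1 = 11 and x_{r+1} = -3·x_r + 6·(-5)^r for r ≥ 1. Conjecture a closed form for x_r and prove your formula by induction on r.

x_r = -4(-3)^(r - 1) - 3(-5)^r

Computing the first terms: x_1 = 11, x_2 = -63, x_3 = 339. This suggests x_r = -4(-3)^(r - 1) - 3(-5)^r.
Base step (r = 1): the formula gives 11 = 11 = x_1.
Inductive step: assume the claim holds for r = j, so x_j = -4(-3)^(j - 1) - 3(-5)^j.
Then x_{j+1} = -3·x_j + 6·(-5)^j = -3·(-4(-3)^(j - 1) - 3(-5)^j) + 6·(-5)^j = -4(-3)^j - 3(-5)^(j + 1) = -4(-3)^((j+1) - 1) - 3(-5)^(j+1),
which is the claimed formula at r = j+1.
By induction, the statement is established for all r ≥ 1.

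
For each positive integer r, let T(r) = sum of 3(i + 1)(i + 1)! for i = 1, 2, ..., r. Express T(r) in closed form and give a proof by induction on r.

We claim T(r) = 3(r + 2)! - 6 for all r ≥ 1.
Base step (r = 1): T(1) = 12, and the closed form gives 12. They agree.
Suppose the result is true for r = i, so T(i) = 3(i + 2)! - 6.
Then T(i+1) = T(i) + (3(i + 2)(i + 2)!) = (3(i + 2)! - 6) + (3(i + 2)(i + 2)!).
Simplifying, T(i+1) = 3((i+1) + 2)! - 6,
which is the closed form with r = i+1.
This completes the induction.

T(r) = 3(r + 2)! - 6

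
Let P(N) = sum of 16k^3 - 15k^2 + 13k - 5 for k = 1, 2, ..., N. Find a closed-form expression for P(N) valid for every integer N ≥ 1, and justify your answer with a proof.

We claim P(N) = N(4N - 1)(N^2 + N + 1) for all N ≥ 1.
Base step (N = 1): P(1) = 9, and the closed form gives 9. They agree.
Suppose the result is true for N = k, so P(k) = k(4k^3 + 3k^2 + 3k - 1).
Then P(k+1) = P(k) + (16k^3 + 33k^2 + 31k + 9) = (k(4k^3 + 3k^2 + 3k - 1)) + (16k^3 + 33k^2 + 31k + 9).
Simplifying, P(k+1) = (k + 1)(4k + 3)(k^2 + 3k + 3) = (k+1)(4(k+1) - 1)((k+1)^2 + (k+1) + 1),
which is the closed form with N = k+1.
By induction, the statement is established for all N ≥ 1.

P(N) = N(4N - 1)(N^2 + N + 1)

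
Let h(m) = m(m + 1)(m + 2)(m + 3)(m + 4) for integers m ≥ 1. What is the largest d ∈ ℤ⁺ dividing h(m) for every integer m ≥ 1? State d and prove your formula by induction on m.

d = 120

Computing the first values: h(1) = 120 and h(2) = 720; gcd(120, 720) = 120, so d ≤ 120.
We prove 120 | m(m + 1)(m + 2)(m + 3)(m + 4) for all m ≥ 1 by induction on m.
Base case (m = 1): h(1) = 120 = 120·(1), so 120 | h(1).
Inductive step: assume the claim holds for m = p, i.e. 120 | h(p). Then
h(p+1) − h(p) = (p+1)·(p+2)·(p+3)·(p+4)·(p+5) − p·(p+1)·(p+2)·(p+3)·(p+4) = (p+1)·(p+2)·(p+3)·(p+4)·[(p+5) − p] = 5·(p+1)·(p+2)·(p+3)·(p+4). The product of 4 consecutive integers is divisible by (4)! = 24, so h(p+1) − h(p) is divisible by 5·24 = 120. By the inductive hypothesis 120 | h(p), hence 120 | h(p+1).
Hence, by induction on m, the claim holds for every m ≥ 1.
Therefore the largest such d is 120.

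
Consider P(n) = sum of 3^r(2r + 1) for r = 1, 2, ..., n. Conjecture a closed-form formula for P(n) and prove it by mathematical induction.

We claim P(n) = 3^(n + 1)n for all n ≥ 1.
Base step (n = 1): P(1) = 9, and the closed form gives 9. They agree.
Inductive step: assume the claim holds for n = r, so P(r) = 3^(r + 1)r.
Then P(r+1) = P(r) + (3^(r + 1)(2r + 3)) = (3^(r + 1)r) + (3^(r + 1)(2r + 3)).
Simplifying, P(r+1) = 3^(r + 2)(r + 1) = 3^((r+1) + 1)(r+1),
which is the closed form with n = r+1.
By the principle of mathematical induction, the result holds for all n ≥ 1.

P(n) = 3^(n + 1)n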